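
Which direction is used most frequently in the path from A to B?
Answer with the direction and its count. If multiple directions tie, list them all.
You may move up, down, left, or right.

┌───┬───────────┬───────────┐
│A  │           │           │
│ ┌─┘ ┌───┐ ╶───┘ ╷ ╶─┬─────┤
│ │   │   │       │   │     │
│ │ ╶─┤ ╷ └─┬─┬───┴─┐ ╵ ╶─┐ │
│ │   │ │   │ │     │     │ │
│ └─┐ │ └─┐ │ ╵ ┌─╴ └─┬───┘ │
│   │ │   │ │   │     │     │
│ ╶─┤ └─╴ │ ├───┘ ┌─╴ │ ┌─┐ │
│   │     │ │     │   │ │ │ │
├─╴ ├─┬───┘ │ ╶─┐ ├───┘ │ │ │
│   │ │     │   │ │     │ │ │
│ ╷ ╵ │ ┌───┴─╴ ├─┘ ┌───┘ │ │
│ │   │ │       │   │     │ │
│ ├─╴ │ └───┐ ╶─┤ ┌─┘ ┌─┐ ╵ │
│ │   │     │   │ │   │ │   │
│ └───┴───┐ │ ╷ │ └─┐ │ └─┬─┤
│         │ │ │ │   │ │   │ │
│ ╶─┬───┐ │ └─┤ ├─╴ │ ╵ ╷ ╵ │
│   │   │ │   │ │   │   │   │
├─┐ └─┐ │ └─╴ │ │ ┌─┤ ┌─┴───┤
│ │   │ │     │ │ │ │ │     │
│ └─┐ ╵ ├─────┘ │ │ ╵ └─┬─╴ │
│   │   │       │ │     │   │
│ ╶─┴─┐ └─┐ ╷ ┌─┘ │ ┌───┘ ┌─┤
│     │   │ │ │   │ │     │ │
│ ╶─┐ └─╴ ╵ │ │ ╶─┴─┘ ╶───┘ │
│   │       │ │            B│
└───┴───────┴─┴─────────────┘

Directions: down, down, down, down, right, down, left, down, down, down, right, right, right, right, down, down, right, right, up, left, up, up, left, left, up, up, right, right, up, up, up, left, up, left, down, down, right, down, left, left, up, up, left, up, right, up, right, right, right, down, right, right, right, up, right, down, right, down, right, up, right, right, down, down, left, left, down, down, left, left, down, left, down, down, right, down, left, down, down, down, left, down, right, right, right, right, right, right
Counts: {'down': 28, 'right': 29, 'left': 16, 'up': 15}
Most common: right (29 times)

Solution:

┌───┬───────────┬───────────┐
│A  │↱ → → ↓    │↱ ↓        │
│ ┌─┘ ┌───┐ ╶───┘ ╷ ╶─┬─────┤
│↓│↱ ↑│↓ ↰│↳ → → ↑│↳ ↓│↱ → ↓│
│ │ ╶─┤ ╷ └─┬─┬───┴─┐ ╵ ╶─┐ │
│↓│↑ ↰│↓│↑ ↰│ │     │↳ ↑  │↓│
│ └─┐ │ └─┐ │ ╵ ┌─╴ └─┬───┘ │
│↓  │↑│↳ ↓│↑│   │     │↓ ← ↲│
│ ╶─┤ └─╴ │ ├───┘ ┌─╴ │ ┌─┐ │
│↳ ↓│↑ ← ↲│↑│     │   │↓│ │ │
├─╴ ├─┬───┘ │ ╶─┐ ├───┘ │ │ │
│↓ ↲│ │↱ → ↑│   │ │↓ ← ↲│ │ │
│ ╷ ╵ │ ┌───┴─╴ ├─┘ ┌───┘ │ │
│↓│   │↑│       │↓ ↲│     │ │
│ ├─╴ │ └───┐ ╶─┤ ┌─┘ ┌─┐ ╵ │
│↓│   │↑ ← ↰│   │↓│   │ │   │
│ └───┴───┐ │ ╷ │ └─┐ │ └─┬─┤
│↳ → → → ↓│↑│ │ │↳ ↓│ │   │ │
│ ╶─┬───┐ │ └─┤ ├─╴ │ ╵ ╷ ╵ │
│   │   │↓│↑ ↰│ │↓ ↲│   │   │
├─┐ └─┐ │ └─╴ │ │ ┌─┤ ┌─┴───┤
│ │   │ │↳ → ↑│ │↓│ │ │     │
│ └─┐ ╵ ├─────┘ │ │ ╵ └─┬─╴ │
│   │   │       │↓│     │   │
│ ╶─┴─┐ └─┐ ╷ ┌─┘ │ ┌───┘ ┌─┤
│     │   │ │ │↓ ↲│ │     │ │
│ ╶─┐ └─╴ ╵ │ │ ╶─┴─┘ ╶───┘ │
│   │       │ │↳ → → → → → B│
└───┴───────┴─┴─────────────┘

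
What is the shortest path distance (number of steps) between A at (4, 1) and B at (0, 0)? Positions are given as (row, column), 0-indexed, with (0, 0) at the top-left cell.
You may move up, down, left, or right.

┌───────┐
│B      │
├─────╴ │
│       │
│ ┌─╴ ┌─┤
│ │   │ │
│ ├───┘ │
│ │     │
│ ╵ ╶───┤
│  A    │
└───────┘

Finding path from (4, 1) to (0, 0):
Path: (4,1) → (4,0) → (3,0) → (2,0) → (1,0) → (1,1) → (1,2) → (1,3) → (0,3) → (0,2) → (0,1) → (0,0)
Distance: 11 steps

Solution:

┌───────┐
│B ← ← ↰│
├─────╴ │
│↱ → → ↑│
│ ┌─╴ ┌─┤
│↑│   │ │
│ ├───┘ │
│↑│     │
│ ╵ ╶───┤
│↑ A    │
└───────┘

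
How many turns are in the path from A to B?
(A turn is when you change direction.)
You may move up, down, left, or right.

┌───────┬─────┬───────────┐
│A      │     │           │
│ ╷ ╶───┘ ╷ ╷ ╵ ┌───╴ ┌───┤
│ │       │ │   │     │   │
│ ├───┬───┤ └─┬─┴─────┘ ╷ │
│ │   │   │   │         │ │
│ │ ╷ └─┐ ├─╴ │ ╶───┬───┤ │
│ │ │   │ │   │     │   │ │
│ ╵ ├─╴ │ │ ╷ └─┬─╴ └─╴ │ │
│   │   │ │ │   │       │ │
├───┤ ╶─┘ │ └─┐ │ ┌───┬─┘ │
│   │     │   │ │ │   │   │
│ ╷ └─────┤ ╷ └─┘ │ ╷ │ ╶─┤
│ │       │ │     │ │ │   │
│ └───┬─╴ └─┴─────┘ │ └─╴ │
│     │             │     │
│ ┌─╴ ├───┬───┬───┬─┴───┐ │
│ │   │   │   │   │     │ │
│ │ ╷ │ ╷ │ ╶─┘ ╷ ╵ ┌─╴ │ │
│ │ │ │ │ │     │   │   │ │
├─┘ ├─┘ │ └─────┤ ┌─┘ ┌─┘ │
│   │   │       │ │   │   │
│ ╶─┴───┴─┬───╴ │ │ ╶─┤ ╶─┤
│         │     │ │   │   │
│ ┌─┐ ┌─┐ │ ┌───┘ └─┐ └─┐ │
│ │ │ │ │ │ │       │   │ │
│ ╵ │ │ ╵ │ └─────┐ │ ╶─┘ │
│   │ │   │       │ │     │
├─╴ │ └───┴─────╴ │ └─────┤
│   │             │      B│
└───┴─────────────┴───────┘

Directions: right, down, right, right, right, up, right, down, down, right, down, left, down, down, right, down, right, right, up, up, right, up, left, left, up, right, right, right, right, up, right, down, down, down, down, left, down, right, down, down, down, down, left, down, right, down, down, left, left, up, up, left, up, right, up, right, up, left, left, down, left, down, down, down, right, down, down, right, right, right
Number of turns: 44

Solution:

┌───────┬─────┬───────────┐
│A ↓    │↱ ↓  │           │
│ ╷ ╶───┘ ╷ ╷ ╵ ┌───╴ ┌───┤
│ │↳ → → ↑│↓│   │     │↱ ↓│
│ ├───┬───┤ └─┬─┴─────┘ ╷ │
│ │   │   │↳ ↓│↱ → → → ↑│↓│
│ │ ╷ └─┐ ├─╴ │ ╶───┬───┤ │
│ │ │   │ │↓ ↲│↑ ← ↰│   │↓│
│ ╵ ├─╴ │ │ ╷ └─┬─╴ └─╴ │ │
│   │   │ │↓│   │↱ ↑    │↓│
├───┤ ╶─┘ │ └─┐ │ ┌───┬─┘ │
│   │     │↳ ↓│ │↑│   │↓ ↲│
│ ╷ └─────┤ ╷ └─┘ │ ╷ │ ╶─┤
│ │       │ │↳ → ↑│ │ │↳ ↓│
│ └───┬─╴ └─┴─────┘ │ └─╴ │
│     │             │    ↓│
│ ┌─╴ ├───┬───┬───┬─┴───┐ │
│ │   │   │   │   │↓ ← ↰│↓│
│ │ ╷ │ ╷ │ ╶─┘ ╷ ╵ ┌─╴ │ │
│ │ │ │ │ │     │↓ ↲│↱ ↑│↓│
├─┘ ├─┘ │ └─────┤ ┌─┘ ┌─┘ │
│   │   │       │↓│↱ ↑│↓ ↲│
│ ╶─┴───┴─┬───╴ │ │ ╶─┤ ╶─┤
│         │     │↓│↑ ↰│↳ ↓│
│ ┌─┐ ┌─┐ │ ┌───┘ └─┐ └─┐ │
│ │ │ │ │ │ │    ↳ ↓│↑  │↓│
│ ╵ │ │ ╵ │ └─────┐ │ ╶─┘ │
│   │ │   │       │↓│↑ ← ↲│
├─╴ │ └───┴─────╴ │ └─────┤
│   │             │↳ → → B│
└───┴─────────────┴───────┘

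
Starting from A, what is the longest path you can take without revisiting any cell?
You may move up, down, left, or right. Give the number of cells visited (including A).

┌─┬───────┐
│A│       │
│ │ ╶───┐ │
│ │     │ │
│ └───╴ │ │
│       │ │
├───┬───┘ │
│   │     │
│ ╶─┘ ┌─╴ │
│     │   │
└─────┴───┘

Finding longest simple path using DFS:
Start: (0, 0)
Longest path visits 23 cells
Path: A → down → down → right → right → right → up → left → left → up → right → right → right → down → down → down → left → left → down → left → left → up → right

Solution:

┌─┬───────┐
│A│↱ → → ↓│
│ │ ╶───┐ │
│↓│↑ ← ↰│↓│
│ └───╴ │ │
│↳ → → ↑│↓│
├───┬───┘ │
│↱ B│↓ ← ↲│
│ ╶─┘ ┌─╴ │
│↑ ← ↲│   │
└─────┴───┘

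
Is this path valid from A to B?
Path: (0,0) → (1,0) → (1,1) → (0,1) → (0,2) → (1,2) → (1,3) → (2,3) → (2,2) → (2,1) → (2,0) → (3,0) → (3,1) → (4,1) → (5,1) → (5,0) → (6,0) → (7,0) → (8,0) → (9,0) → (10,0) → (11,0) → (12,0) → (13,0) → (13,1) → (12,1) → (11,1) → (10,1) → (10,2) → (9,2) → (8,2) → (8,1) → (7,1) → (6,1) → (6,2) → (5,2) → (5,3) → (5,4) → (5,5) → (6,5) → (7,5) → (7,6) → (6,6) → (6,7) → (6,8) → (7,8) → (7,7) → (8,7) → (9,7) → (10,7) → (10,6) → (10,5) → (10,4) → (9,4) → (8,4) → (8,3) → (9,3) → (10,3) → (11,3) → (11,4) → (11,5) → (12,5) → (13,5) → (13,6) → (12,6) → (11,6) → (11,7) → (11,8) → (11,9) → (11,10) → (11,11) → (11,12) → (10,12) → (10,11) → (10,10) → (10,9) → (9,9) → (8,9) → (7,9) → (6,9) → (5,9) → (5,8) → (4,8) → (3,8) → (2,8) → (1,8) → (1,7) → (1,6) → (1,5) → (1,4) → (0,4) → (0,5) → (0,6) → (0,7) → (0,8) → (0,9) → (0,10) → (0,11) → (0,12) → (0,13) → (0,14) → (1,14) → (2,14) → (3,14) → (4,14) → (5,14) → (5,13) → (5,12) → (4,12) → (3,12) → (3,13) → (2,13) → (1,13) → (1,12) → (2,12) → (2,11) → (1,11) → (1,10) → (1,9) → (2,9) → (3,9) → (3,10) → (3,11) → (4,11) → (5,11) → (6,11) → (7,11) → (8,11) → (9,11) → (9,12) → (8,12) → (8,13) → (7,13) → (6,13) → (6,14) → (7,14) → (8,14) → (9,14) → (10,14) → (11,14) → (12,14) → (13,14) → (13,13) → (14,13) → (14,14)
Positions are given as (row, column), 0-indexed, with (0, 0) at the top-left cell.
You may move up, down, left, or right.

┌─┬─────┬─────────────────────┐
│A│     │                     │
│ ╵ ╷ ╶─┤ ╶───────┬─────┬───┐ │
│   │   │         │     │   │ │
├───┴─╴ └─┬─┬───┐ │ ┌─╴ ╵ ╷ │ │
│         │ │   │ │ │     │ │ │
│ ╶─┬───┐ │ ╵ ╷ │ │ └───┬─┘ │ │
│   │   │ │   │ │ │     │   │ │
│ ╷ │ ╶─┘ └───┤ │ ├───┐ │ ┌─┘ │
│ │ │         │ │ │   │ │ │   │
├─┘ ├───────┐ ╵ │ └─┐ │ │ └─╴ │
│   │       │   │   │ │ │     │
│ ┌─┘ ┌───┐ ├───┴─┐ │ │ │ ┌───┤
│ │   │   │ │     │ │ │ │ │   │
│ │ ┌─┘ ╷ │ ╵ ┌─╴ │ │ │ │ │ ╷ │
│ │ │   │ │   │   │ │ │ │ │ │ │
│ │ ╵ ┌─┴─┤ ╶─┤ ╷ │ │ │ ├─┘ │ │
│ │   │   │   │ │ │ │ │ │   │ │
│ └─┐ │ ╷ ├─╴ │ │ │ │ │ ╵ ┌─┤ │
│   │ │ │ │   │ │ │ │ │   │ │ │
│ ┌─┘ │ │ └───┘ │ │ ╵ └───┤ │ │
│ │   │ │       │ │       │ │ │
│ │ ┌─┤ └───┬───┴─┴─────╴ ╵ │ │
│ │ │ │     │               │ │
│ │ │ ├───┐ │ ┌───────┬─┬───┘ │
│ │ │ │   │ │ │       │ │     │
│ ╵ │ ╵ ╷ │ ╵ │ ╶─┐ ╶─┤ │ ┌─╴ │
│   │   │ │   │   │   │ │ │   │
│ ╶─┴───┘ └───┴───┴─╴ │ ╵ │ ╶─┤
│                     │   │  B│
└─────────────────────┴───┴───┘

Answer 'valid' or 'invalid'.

Checking path validity:
Result: All consecutive moves are passable.

valid

Correct solution:

┌─┬─────┬─────────────────────┐
│A│↱ ↓  │↱ → → → → → → → → → ↓│
│ ╵ ╷ ╶─┤ ╶───────┬─────┬───┐ │
│↳ ↑│↳ ↓│↑ ← ← ← ↰│↓ ← ↰│↓ ↰│↓│
├───┴─╴ └─┬─┬───┐ │ ┌─╴ ╵ ╷ │ │
│↓ ← ← ↲  │ │   │↑│↓│  ↑ ↲│↑│↓│
│ ╶─┬───┐ │ ╵ ╷ │ │ └───┬─┘ │ │
│↳ ↓│   │ │   │ │↑│↳ → ↓│↱ ↑│↓│
│ ╷ │ ╶─┘ └───┤ │ ├───┐ │ ┌─┘ │
│ │↓│         │ │↑│   │↓│↑│  ↓│
├─┘ ├───────┐ ╵ │ └─┐ │ │ └─╴ │
│↓ ↲│↱ → → ↓│   │↑ ↰│ │↓│↑ ← ↲│
│ ┌─┘ ┌───┐ ├───┴─┐ │ │ │ ┌───┤
│↓│↱ ↑│   │↓│↱ → ↓│↑│ │↓│ │↱ ↓│
│ │ ┌─┘ ╷ │ ╵ ┌─╴ │ │ │ │ │ ╷ │
│↓│↑│   │ │↳ ↑│↓ ↲│↑│ │↓│ │↑│↓│
│ │ ╵ ┌─┴─┤ ╶─┤ ╷ │ │ │ ├─┘ │ │
│↓│↑ ↰│↓ ↰│   │↓│ │↑│ │↓│↱ ↑│↓│
│ └─┐ │ ╷ ├─╴ │ │ │ │ │ ╵ ┌─┤ │
│↓  │↑│↓│↑│   │↓│ │↑│ │↳ ↑│ │↓│
│ ┌─┘ │ │ └───┘ │ │ ╵ └───┤ │ │
│↓│↱ ↑│↓│↑ ← ← ↲│ │↑ ← ← ↰│ │↓│
│ │ ┌─┤ └───┬───┴─┴─────╴ ╵ │ │
│↓│↑│ │↳ → ↓│↱ → → → → → ↑  │↓│
│ │ │ ├───┐ │ ┌───────┬─┬───┘ │
│↓│↑│ │   │↓│↑│       │ │    ↓│
│ ╵ │ ╵ ╷ │ ╵ │ ╶─┐ ╶─┤ │ ┌─╴ │
│↳ ↑│   │ │↳ ↑│   │   │ │ │↓ ↲│
│ ╶─┴───┘ └───┴───┴─╴ │ ╵ │ ╶─┤
│                     │   │↳ B│
└─────────────────────┴───┴───┘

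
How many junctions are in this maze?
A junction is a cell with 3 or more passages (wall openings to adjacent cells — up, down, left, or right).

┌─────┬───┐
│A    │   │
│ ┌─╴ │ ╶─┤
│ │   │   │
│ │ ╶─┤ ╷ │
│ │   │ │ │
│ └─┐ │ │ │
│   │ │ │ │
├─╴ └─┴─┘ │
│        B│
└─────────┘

Checking each cell for number of passages:

Junctions found (3+ passages):
  (1, 3): 3 passages
  (4, 1): 3 passages
Total junctions: 2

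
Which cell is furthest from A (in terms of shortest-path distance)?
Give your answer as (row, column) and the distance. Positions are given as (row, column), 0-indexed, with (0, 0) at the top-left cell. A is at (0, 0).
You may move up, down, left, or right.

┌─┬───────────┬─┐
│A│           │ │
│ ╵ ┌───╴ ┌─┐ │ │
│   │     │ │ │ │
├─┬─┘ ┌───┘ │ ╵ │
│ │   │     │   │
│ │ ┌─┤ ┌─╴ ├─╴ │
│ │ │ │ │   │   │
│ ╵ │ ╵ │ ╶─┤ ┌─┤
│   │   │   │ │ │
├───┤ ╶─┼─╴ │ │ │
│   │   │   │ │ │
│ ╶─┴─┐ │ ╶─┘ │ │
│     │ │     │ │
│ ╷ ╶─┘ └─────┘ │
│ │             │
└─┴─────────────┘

Computing BFS distances from A to all cells:
Furthest cell: (4, 7)
Distance: 41 steps

Path from A to the furthest cell:

┌─┬───────────┬─┐
│A│↱ → → → → ↓│ │
│ ╵ ┌───╴ ┌─┐ │ │
│↳ ↑│     │ │↓│ │
├─┬─┘ ┌───┘ │ ╵ │
│ │   │↓ ← ↰│↳ ↓│
│ │ ┌─┤ ┌─╴ ├─╴ │
│ │ │ │↓│↱ ↑│↓ ↲│
│ ╵ │ ╵ │ ╶─┤ ┌─┤
│   │↓ ↲│↑ ↰│↓│B│
├───┤ ╶─┼─╴ │ │ │
│   │↳ ↓│↱ ↑│↓│↑│
│ ╶─┴─┐ │ ╶─┘ │ │
│     │↓│↑ ← ↲│↑│
│ ╷ ╶─┘ └─────┘ │
│ │    ↳ → → → ↑│
└─┴─────────────┘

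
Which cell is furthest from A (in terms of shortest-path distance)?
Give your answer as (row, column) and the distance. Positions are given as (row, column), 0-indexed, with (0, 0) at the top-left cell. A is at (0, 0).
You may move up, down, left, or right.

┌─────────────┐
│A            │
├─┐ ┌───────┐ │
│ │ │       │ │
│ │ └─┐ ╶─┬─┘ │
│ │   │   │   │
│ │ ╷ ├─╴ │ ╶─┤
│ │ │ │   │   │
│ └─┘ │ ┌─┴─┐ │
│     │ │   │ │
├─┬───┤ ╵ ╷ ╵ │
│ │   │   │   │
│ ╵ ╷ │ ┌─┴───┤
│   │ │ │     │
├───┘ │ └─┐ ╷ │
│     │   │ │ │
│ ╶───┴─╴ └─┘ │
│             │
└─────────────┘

Computing BFS distances from A to all cells:
Furthest cell: (5, 0)
Distance: 35 steps

Path from A to the furthest cell:

┌─────────────┐
│A → → → → → ↓│
├─┐ ┌───────┐ │
│ │ │       │↓│
│ │ └─┐ ╶─┬─┘ │
│ │   │   │↓ ↲│
│ │ ╷ ├─╴ │ ╶─┤
│ │ │ │   │↳ ↓│
│ └─┘ │ ┌─┴─┐ │
│     │ │↓ ↰│↓│
├─┬───┤ ╵ ╷ ╵ │
│B│↓ ↰│↓ ↲│↑ ↲│
│ ╵ ╷ │ ┌─┴───┤
│↑ ↲│↑│↓│     │
├───┘ │ └─┐ ╷ │
│↱ → ↑│↳ ↓│ │ │
│ ╶───┴─╴ └─┘ │
│↑ ← ← ← ↲    │
└─────────────┘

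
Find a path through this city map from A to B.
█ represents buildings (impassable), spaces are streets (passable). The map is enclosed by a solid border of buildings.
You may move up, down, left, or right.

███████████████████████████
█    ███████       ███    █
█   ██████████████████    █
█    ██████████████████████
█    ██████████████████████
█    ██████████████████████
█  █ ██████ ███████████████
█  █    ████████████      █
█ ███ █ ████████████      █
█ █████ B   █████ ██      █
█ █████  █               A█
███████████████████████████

Finding the shortest path from A to B:
Movement: cardinal only
Path length: 18 steps
Directions: left → left → left → left → left → left → left → left → left → left → left → left → left → left → up → left → left → left

Solution:

███████████████████████████
█    ███████       ███    █
█   ██████████████████    █
█    ██████████████████████
█    ██████████████████████
█    ██████████████████████
█  █ ██████ ███████████████
█  █    ████████████      █
█ ███ █ ████████████      █
█ █████ B←←↰█████ ██      █
█ █████  █ ↑←←←←←←←←←←←←←A█
███████████████████████████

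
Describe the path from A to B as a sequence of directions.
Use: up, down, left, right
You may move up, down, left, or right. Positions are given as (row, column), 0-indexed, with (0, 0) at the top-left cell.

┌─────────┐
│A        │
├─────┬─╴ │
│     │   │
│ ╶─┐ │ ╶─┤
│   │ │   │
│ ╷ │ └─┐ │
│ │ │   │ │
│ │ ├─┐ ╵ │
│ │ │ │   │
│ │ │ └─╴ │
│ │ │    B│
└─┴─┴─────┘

Finding the path and converting it to directions:
Path through cells: (0,0) → (0,1) → (0,2) → (0,3) → (0,4) → (1,4) → (1,3) → (2,3) → (2,4) → (3,4) → (4,4) → (5,4)
Directions: right, right, right, right, down, left, down, right, down, down, down

Solution:

┌─────────┐
│A → → → ↓│
├─────┬─╴ │
│     │↓ ↲│
│ ╶─┐ │ ╶─┤
│   │ │↳ ↓│
│ ╷ │ └─┐ │
│ │ │   │↓│
│ │ ├─┐ ╵ │
│ │ │ │  ↓│
│ │ │ └─╴ │
│ │ │    B│
└─┴─┴─────┘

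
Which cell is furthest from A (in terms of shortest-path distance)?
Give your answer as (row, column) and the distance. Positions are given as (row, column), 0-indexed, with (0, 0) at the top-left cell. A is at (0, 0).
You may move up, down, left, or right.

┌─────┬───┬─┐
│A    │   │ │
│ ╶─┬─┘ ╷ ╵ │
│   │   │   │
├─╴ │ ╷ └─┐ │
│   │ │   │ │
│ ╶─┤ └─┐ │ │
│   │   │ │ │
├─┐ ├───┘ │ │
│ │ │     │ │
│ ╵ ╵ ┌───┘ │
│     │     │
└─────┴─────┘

Computing BFS distances from A to all cells:
Furthest cell: (5, 3)
Distance: 26 steps

Path from A to the furthest cell:

┌─────┬───┬─┐
│A    │↱ ↓│ │
│ ╶─┬─┘ ╷ ╵ │
│↳ ↓│  ↑│↳ ↓│
├─╴ │ ╷ └─┐ │
│↓ ↲│ │↑ ↰│↓│
│ ╶─┤ └─┐ │ │
│↳ ↓│   │↑│↓│
├─┐ ├───┘ │ │
│ │↓│↱ → ↑│↓│
│ ╵ ╵ ┌───┘ │
│  ↳ ↑│B ← ↲│
└─────┴─────┘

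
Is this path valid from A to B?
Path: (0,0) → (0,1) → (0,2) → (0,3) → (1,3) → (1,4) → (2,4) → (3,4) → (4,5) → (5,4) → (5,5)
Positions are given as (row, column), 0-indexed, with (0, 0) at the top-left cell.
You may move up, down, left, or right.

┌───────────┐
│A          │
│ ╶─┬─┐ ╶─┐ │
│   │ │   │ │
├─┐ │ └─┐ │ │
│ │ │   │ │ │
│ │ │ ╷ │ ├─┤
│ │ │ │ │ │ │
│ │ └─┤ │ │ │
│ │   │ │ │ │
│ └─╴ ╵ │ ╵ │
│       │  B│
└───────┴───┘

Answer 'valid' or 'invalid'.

Checking path validity:
Result: Invalid move at step 8: cannot move from (3, 4) to (4, 5).

invalid

Correct solution:

┌───────────┐
│A → → ↓    │
│ ╶─┬─┐ ╶─┐ │
│   │ │↳ ↓│ │
├─┐ │ └─┐ │ │
│ │ │   │↓│ │
│ │ │ ╷ │ ├─┤
│ │ │ │ │↓│ │
│ │ └─┤ │ │ │
│ │   │ │↓│ │
│ └─╴ ╵ │ ╵ │
│       │↳ B│
└───────┴───┘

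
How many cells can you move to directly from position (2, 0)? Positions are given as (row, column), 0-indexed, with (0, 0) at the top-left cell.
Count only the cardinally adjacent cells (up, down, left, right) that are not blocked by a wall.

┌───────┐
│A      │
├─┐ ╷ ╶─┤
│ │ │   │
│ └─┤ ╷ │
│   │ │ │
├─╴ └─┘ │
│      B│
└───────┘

Checking passable neighbors of (2, 0):
Neighbors: (1, 0), (2, 1)
Count: 2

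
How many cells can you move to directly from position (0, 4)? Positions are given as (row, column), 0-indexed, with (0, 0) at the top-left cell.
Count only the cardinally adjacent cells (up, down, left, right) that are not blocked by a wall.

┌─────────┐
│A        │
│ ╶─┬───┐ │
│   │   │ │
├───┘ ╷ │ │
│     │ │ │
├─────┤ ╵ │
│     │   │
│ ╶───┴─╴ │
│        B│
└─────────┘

Checking passable neighbors of (0, 4):
Neighbors: (1, 4), (0, 3)
Count: 2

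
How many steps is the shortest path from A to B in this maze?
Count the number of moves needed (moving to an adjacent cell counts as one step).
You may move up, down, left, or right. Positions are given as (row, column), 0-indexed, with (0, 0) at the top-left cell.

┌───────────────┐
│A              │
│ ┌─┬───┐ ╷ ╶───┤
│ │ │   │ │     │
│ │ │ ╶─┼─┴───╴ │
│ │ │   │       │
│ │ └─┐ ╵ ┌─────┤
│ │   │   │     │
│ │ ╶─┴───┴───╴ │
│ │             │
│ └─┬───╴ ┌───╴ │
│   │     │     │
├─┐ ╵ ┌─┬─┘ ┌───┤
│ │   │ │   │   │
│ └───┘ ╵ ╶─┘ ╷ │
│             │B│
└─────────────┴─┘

Using BFS to find shortest path:
Start: (0, 0), End: (7, 7)
Path found:
(0,0) → (1,0) → (2,0) → (3,0) → (4,0) → (5,0) → (5,1) → (6,1) → (6,2) → (5,2) → (5,3) → (5,4) → (4,4) → (4,5) → (4,6) → (4,7) → (5,7) → (5,6) → (5,5) → (6,5) → (6,4) → (7,4) → (7,5) → (7,6) → (6,6) → (6,7) → (7,7)
Number of steps: 26

Solution:

┌───────────────┐
│A              │
│ ┌─┬───┐ ╷ ╶───┤
│↓│ │   │ │     │
│ │ │ ╶─┼─┴───╴ │
│↓│ │   │       │
│ │ └─┐ ╵ ┌─────┤
│↓│   │   │     │
│ │ ╶─┴───┴───╴ │
│↓│      ↱ → → ↓│
│ └─┬───╴ ┌───╴ │
│↳ ↓│↱ → ↑│↓ ← ↲│
├─┐ ╵ ┌─┬─┘ ┌───┤
│ │↳ ↑│ │↓ ↲│↱ ↓│
│ └───┘ ╵ ╶─┘ ╷ │
│        ↳ → ↑│B│
└─────────────┴─┘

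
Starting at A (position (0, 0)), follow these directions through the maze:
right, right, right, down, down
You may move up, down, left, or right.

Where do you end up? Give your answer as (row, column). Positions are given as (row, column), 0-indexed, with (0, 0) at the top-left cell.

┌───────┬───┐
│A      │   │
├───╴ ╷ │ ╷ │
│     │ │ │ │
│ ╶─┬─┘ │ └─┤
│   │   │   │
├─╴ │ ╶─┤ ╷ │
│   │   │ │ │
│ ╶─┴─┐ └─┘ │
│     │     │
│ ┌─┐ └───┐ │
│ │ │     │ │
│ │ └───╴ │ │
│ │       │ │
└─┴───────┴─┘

Following directions step by step:
Start: (0, 0)
  right: (0, 0) → (0, 1)
  right: (0, 1) → (0, 2)
  right: (0, 2) → (0, 3)
  down: (0, 3) → (1, 3)
  down: (1, 3) → (2, 3)
Final position: (2, 3)

Path taken:

┌───────┬───┐
│A → → ↓│   │
├───╴ ╷ │ ╷ │
│     │↓│ │ │
│ ╶─┬─┘ │ └─┤
│   │  B│   │
├─╴ │ ╶─┤ ╷ │
│   │   │ │ │
│ ╶─┴─┐ └─┘ │
│     │     │
│ ┌─┐ └───┐ │
│ │ │     │ │
│ │ └───╴ │ │
│ │       │ │
└─┴───────┴─┘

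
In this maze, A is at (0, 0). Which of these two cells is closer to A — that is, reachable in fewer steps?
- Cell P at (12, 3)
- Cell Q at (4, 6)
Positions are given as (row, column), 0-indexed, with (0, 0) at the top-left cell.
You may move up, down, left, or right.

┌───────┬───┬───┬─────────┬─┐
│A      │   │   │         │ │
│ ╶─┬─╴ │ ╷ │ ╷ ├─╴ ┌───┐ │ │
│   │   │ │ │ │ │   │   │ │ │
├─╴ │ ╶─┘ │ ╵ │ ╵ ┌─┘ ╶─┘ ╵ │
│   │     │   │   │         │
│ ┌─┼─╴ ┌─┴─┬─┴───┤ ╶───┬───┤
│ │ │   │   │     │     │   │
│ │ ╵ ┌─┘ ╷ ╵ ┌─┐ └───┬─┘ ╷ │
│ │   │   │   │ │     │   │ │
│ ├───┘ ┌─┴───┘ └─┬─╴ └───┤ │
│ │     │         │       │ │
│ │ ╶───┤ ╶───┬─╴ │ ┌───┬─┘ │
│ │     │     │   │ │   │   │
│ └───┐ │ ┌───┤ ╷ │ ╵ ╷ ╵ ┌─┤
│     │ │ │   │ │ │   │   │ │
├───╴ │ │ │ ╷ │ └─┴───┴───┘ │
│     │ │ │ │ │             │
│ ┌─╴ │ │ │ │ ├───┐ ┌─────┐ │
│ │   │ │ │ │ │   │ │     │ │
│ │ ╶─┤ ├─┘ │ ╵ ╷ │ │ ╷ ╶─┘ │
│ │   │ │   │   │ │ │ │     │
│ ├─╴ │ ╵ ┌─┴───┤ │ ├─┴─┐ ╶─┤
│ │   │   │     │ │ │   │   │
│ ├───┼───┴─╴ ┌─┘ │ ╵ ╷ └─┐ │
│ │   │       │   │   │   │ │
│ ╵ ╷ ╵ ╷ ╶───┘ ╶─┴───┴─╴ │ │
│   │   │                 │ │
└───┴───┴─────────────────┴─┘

Shortest path A → P at (12, 3): 25 steps
Shortest path A → Q at (4, 6): 64 steps

P is closer (25 steps vs 64 steps).

Path to P:

┌───────┬───┬───┬─────────┬─┐
│A      │   │   │         │ │
│ ╶─┬─╴ │ ╷ │ ╷ ├─╴ ┌───┐ │ │
│↳ ↓│   │ │ │ │ │   │   │ │ │
├─╴ │ ╶─┘ │ ╵ │ ╵ ┌─┘ ╶─┘ ╵ │
│↓ ↲│     │   │   │         │
│ ┌─┼─╴ ┌─┴─┬─┴───┤ ╶───┬───┤
│↓│ │   │   │     │     │   │
│ │ ╵ ┌─┘ ╷ ╵ ┌─┐ └───┬─┘ ╷ │
│↓│   │   │   │ │     │   │ │
│ ├───┘ ┌─┴───┘ └─┬─╴ └───┤ │
│↓│     │         │       │ │
│ │ ╶───┤ ╶───┬─╴ │ ┌───┬─┘ │
│↓│     │     │   │ │   │   │
│ └───┐ │ ┌───┤ ╷ │ ╵ ╷ ╵ ┌─┤
│↳ → ↓│ │ │   │ │ │   │   │ │
├───╴ │ │ │ ╷ │ └─┴───┴───┘ │
│↓ ← ↲│ │ │ │ │             │
│ ┌─╴ │ │ │ │ ├───┐ ┌─────┐ │
│↓│   │ │ │ │ │   │ │     │ │
│ │ ╶─┤ ├─┘ │ ╵ ╷ │ │ ╷ ╶─┘ │
│↓│   │ │   │   │ │ │ │     │
│ ├─╴ │ ╵ ┌─┴───┤ │ ├─┴─┐ ╶─┤
│↓│   │   │     │ │ │   │   │
│ ├───┼───┴─╴ ┌─┘ │ ╵ ╷ └─┐ │
│↓│↱ ↓│P      │   │   │   │ │
│ ╵ ╷ ╵ ╷ ╶───┘ ╶─┴───┴─╴ │ │
│↳ ↑│↳ ↑│                 │ │
└───┴───┴─────────────────┴─┘

Path to Q:

┌───────┬───┬───┬─────────┬─┐
│A      │   │   │         │ │
│ ╶─┬─╴ │ ╷ │ ╷ ├─╴ ┌───┐ │ │
│↳ ↓│   │ │ │ │ │   │   │ │ │
├─╴ │ ╶─┘ │ ╵ │ ╵ ┌─┘ ╶─┘ ╵ │
│↓ ↲│     │   │   │         │
│ ┌─┼─╴ ┌─┴─┬─┴───┤ ╶───┬───┤
│↓│ │   │↱ ↓│     │     │   │
│ │ ╵ ┌─┘ ╷ ╵ ┌─┐ └───┬─┘ ╷ │
│↓│   │↱ ↑│↳ Q│ │     │   │ │
│ ├───┘ ┌─┴───┘ └─┬─╴ └───┤ │
│↓│↱ → ↑│         │       │ │
│ │ ╶───┤ ╶───┬─╴ │ ┌───┬─┘ │
│↓│↑ ← ↰│     │   │ │   │   │
│ └───┐ │ ┌───┤ ╷ │ ╵ ╷ ╵ ┌─┤
│↳ → ↓│↑│ │↓ ↰│ │ │   │   │ │
├───╴ │ │ │ ╷ │ └─┴───┴───┘ │
│↓ ← ↲│↑│ │↓│↑│             │
│ ┌─╴ │ │ │ │ ├───┐ ┌─────┐ │
│↓│   │↑│ │↓│↑│↓ ↰│ │     │ │
│ │ ╶─┤ ├─┘ │ ╵ ╷ │ │ ╷ ╶─┘ │
│↓│   │↑│↓ ↲│↑ ↲│↑│ │ │     │
│ ├─╴ │ ╵ ┌─┴───┤ │ ├─┴─┐ ╶─┤
│↓│   │↑ ↲│     │↑│ │   │   │
│ ├───┼───┴─╴ ┌─┘ │ ╵ ╷ └─┐ │
│↓│↱ ↓│↱ ↓    │↱ ↑│   │   │ │
│ ╵ ╷ ╵ ╷ ╶───┘ ╶─┴───┴─╴ │ │
│↳ ↑│↳ ↑│↳ → → ↑          │ │
└───┴───┴─────────────────┴─┘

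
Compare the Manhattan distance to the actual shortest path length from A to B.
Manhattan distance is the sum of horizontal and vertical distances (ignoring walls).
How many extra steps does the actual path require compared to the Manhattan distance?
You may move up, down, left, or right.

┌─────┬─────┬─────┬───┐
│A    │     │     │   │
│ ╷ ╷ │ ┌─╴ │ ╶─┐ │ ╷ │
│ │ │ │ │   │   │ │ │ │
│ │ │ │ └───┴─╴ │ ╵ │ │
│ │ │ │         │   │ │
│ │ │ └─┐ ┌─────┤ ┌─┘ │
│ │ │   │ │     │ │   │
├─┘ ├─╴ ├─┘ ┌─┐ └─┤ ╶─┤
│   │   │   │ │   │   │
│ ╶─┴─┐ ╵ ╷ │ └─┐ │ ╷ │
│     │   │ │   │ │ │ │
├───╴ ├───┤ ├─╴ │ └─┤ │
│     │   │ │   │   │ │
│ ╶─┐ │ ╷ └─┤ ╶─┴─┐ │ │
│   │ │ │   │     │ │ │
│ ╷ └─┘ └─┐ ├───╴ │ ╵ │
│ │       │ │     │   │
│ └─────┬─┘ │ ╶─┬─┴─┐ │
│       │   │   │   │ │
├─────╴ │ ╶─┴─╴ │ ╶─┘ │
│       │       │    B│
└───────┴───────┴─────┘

Manhattan distance: |10 - 0| + |10 - 0| = 20
Actual path length: 24
Extra steps: 24 - 20 = 4

Solution:

┌─────┬─────┬─────┬───┐
│A → ↓│     │     │   │
│ ╷ ╷ │ ┌─╴ │ ╶─┐ │ ╷ │
│ │ │↓│ │   │   │ │ │ │
│ │ │ │ └───┴─╴ │ ╵ │ │
│ │ │↓│         │   │ │
│ │ │ └─┐ ┌─────┤ ┌─┘ │
│ │ │↳ ↓│ │↱ → ↓│ │   │
├─┘ ├─╴ ├─┘ ┌─┐ └─┤ ╶─┤
│   │  ↓│↱ ↑│ │↳ ↓│   │
│ ╶─┴─┐ ╵ ╷ │ └─┐ │ ╷ │
│     │↳ ↑│ │   │↓│ │ │
├───╴ ├───┤ ├─╴ │ └─┤ │
│     │   │ │   │↳ ↓│ │
│ ╶─┐ │ ╷ └─┤ ╶─┴─┐ │ │
│   │ │ │   │     │↓│ │
│ ╷ └─┘ └─┐ ├───╴ │ ╵ │
│ │       │ │     │↳ ↓│
│ └─────┬─┘ │ ╶─┬─┴─┐ │
│       │   │   │   │↓│
├─────╴ │ ╶─┴─╴ │ ╶─┘ │
│       │       │    B│
└───────┴───────┴─────┘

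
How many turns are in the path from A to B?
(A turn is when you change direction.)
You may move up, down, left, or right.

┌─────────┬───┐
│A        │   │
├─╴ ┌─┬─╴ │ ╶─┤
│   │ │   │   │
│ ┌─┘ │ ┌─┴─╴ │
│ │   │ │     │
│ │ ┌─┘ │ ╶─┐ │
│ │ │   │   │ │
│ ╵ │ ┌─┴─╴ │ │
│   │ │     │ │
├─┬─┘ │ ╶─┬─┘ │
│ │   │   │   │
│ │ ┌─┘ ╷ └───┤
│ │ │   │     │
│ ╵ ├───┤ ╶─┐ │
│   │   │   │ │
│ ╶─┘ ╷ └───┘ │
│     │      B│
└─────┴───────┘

Directions: right, right, right, right, down, left, down, down, left, down, down, left, down, down, left, down, right, right, up, right, down, right, right, right
Number of turns: 14

Solution:

┌─────────┬───┐
│A → → → ↓│   │
├─╴ ┌─┬─╴ │ ╶─┤
│   │ │↓ ↲│   │
│ ┌─┘ │ ┌─┴─╴ │
│ │   │↓│     │
│ │ ┌─┘ │ ╶─┐ │
│ │ │↓ ↲│   │ │
│ ╵ │ ┌─┴─╴ │ │
│   │↓│     │ │
├─┬─┘ │ ╶─┬─┘ │
│ │↓ ↲│   │   │
│ │ ┌─┘ ╷ └───┤
│ │↓│   │     │
│ ╵ ├───┤ ╶─┐ │
│↓ ↲│↱ ↓│   │ │
│ ╶─┘ ╷ └───┘ │
│↳ → ↑│↳ → → B│
└─────┴───────┘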